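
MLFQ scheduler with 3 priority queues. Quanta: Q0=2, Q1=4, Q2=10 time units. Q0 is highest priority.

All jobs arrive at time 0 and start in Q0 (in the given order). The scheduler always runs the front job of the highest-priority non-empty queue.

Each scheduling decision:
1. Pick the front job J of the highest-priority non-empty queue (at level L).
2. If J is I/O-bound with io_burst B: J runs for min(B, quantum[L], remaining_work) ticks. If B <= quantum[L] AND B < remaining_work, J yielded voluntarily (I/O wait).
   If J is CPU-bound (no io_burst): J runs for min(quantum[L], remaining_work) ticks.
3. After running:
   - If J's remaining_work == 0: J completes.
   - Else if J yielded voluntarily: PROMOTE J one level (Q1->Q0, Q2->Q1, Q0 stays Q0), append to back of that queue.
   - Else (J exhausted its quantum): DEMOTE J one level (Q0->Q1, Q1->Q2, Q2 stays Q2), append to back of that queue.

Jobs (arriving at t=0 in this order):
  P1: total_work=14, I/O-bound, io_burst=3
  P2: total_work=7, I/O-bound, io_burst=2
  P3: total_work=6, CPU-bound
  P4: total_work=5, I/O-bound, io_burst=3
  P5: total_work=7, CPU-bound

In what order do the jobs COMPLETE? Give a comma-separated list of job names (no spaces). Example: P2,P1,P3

Answer: P2,P3,P4,P1,P5

Derivation:
t=0-2: P1@Q0 runs 2, rem=12, quantum used, demote→Q1. Q0=[P2,P3,P4,P5] Q1=[P1] Q2=[]
t=2-4: P2@Q0 runs 2, rem=5, I/O yield, promote→Q0. Q0=[P3,P4,P5,P2] Q1=[P1] Q2=[]
t=4-6: P3@Q0 runs 2, rem=4, quantum used, demote→Q1. Q0=[P4,P5,P2] Q1=[P1,P3] Q2=[]
t=6-8: P4@Q0 runs 2, rem=3, quantum used, demote→Q1. Q0=[P5,P2] Q1=[P1,P3,P4] Q2=[]
t=8-10: P5@Q0 runs 2, rem=5, quantum used, demote→Q1. Q0=[P2] Q1=[P1,P3,P4,P5] Q2=[]
t=10-12: P2@Q0 runs 2, rem=3, I/O yield, promote→Q0. Q0=[P2] Q1=[P1,P3,P4,P5] Q2=[]
t=12-14: P2@Q0 runs 2, rem=1, I/O yield, promote→Q0. Q0=[P2] Q1=[P1,P3,P4,P5] Q2=[]
t=14-15: P2@Q0 runs 1, rem=0, completes. Q0=[] Q1=[P1,P3,P4,P5] Q2=[]
t=15-18: P1@Q1 runs 3, rem=9, I/O yield, promote→Q0. Q0=[P1] Q1=[P3,P4,P5] Q2=[]
t=18-20: P1@Q0 runs 2, rem=7, quantum used, demote→Q1. Q0=[] Q1=[P3,P4,P5,P1] Q2=[]
t=20-24: P3@Q1 runs 4, rem=0, completes. Q0=[] Q1=[P4,P5,P1] Q2=[]
t=24-27: P4@Q1 runs 3, rem=0, completes. Q0=[] Q1=[P5,P1] Q2=[]
t=27-31: P5@Q1 runs 4, rem=1, quantum used, demote→Q2. Q0=[] Q1=[P1] Q2=[P5]
t=31-34: P1@Q1 runs 3, rem=4, I/O yield, promote→Q0. Q0=[P1] Q1=[] Q2=[P5]
t=34-36: P1@Q0 runs 2, rem=2, quantum used, demote→Q1. Q0=[] Q1=[P1] Q2=[P5]
t=36-38: P1@Q1 runs 2, rem=0, completes. Q0=[] Q1=[] Q2=[P5]
t=38-39: P5@Q2 runs 1, rem=0, completes. Q0=[] Q1=[] Q2=[]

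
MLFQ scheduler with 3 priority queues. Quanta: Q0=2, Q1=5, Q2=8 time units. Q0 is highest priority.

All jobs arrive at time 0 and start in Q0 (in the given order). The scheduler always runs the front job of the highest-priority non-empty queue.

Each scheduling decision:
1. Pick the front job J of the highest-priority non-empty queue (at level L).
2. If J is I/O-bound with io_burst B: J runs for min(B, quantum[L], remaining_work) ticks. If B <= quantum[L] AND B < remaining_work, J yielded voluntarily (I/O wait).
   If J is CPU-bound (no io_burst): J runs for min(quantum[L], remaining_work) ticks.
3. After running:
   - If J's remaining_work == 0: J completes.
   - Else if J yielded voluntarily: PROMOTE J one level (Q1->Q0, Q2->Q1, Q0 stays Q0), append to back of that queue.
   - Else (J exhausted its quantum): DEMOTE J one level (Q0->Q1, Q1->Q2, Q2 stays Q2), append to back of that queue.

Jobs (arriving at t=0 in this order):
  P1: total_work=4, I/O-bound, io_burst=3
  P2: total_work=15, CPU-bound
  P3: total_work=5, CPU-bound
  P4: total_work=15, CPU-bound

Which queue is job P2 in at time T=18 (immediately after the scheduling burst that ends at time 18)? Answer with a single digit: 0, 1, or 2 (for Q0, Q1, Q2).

t=0-2: P1@Q0 runs 2, rem=2, quantum used, demote→Q1. Q0=[P2,P3,P4] Q1=[P1] Q2=[]
t=2-4: P2@Q0 runs 2, rem=13, quantum used, demote→Q1. Q0=[P3,P4] Q1=[P1,P2] Q2=[]
t=4-6: P3@Q0 runs 2, rem=3, quantum used, demote→Q1. Q0=[P4] Q1=[P1,P2,P3] Q2=[]
t=6-8: P4@Q0 runs 2, rem=13, quantum used, demote→Q1. Q0=[] Q1=[P1,P2,P3,P4] Q2=[]
t=8-10: P1@Q1 runs 2, rem=0, completes. Q0=[] Q1=[P2,P3,P4] Q2=[]
t=10-15: P2@Q1 runs 5, rem=8, quantum used, demote→Q2. Q0=[] Q1=[P3,P4] Q2=[P2]
t=15-18: P3@Q1 runs 3, rem=0, completes. Q0=[] Q1=[P4] Q2=[P2]
t=18-23: P4@Q1 runs 5, rem=8, quantum used, demote→Q2. Q0=[] Q1=[] Q2=[P2,P4]
t=23-31: P2@Q2 runs 8, rem=0, completes. Q0=[] Q1=[] Q2=[P4]
t=31-39: P4@Q2 runs 8, rem=0, completes. Q0=[] Q1=[] Q2=[]

Answer: 2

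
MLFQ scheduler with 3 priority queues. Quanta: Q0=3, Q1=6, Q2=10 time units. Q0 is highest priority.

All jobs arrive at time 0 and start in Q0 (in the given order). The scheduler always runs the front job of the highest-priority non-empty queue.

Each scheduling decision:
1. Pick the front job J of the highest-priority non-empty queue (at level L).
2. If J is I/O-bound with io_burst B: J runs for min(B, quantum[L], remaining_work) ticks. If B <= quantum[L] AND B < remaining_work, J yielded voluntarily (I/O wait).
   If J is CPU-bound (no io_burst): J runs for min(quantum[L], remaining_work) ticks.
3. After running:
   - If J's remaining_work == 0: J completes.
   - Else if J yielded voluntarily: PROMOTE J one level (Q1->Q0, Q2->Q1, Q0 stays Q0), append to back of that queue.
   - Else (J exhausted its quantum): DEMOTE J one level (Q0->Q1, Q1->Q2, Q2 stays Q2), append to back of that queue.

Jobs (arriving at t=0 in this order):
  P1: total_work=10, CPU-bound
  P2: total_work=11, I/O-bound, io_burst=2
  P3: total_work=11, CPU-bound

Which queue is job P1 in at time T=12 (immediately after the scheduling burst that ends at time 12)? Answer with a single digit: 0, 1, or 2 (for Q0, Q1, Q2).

Answer: 1

Derivation:
t=0-3: P1@Q0 runs 3, rem=7, quantum used, demote→Q1. Q0=[P2,P3] Q1=[P1] Q2=[]
t=3-5: P2@Q0 runs 2, rem=9, I/O yield, promote→Q0. Q0=[P3,P2] Q1=[P1] Q2=[]
t=5-8: P3@Q0 runs 3, rem=8, quantum used, demote→Q1. Q0=[P2] Q1=[P1,P3] Q2=[]
t=8-10: P2@Q0 runs 2, rem=7, I/O yield, promote→Q0. Q0=[P2] Q1=[P1,P3] Q2=[]
t=10-12: P2@Q0 runs 2, rem=5, I/O yield, promote→Q0. Q0=[P2] Q1=[P1,P3] Q2=[]
t=12-14: P2@Q0 runs 2, rem=3, I/O yield, promote→Q0. Q0=[P2] Q1=[P1,P3] Q2=[]
t=14-16: P2@Q0 runs 2, rem=1, I/O yield, promote→Q0. Q0=[P2] Q1=[P1,P3] Q2=[]
t=16-17: P2@Q0 runs 1, rem=0, completes. Q0=[] Q1=[P1,P3] Q2=[]
t=17-23: P1@Q1 runs 6, rem=1, quantum used, demote→Q2. Q0=[] Q1=[P3] Q2=[P1]
t=23-29: P3@Q1 runs 6, rem=2, quantum used, demote→Q2. Q0=[] Q1=[] Q2=[P1,P3]
t=29-30: P1@Q2 runs 1, rem=0, completes. Q0=[] Q1=[] Q2=[P3]
t=30-32: P3@Q2 runs 2, rem=0, completes. Q0=[] Q1=[] Q2=[]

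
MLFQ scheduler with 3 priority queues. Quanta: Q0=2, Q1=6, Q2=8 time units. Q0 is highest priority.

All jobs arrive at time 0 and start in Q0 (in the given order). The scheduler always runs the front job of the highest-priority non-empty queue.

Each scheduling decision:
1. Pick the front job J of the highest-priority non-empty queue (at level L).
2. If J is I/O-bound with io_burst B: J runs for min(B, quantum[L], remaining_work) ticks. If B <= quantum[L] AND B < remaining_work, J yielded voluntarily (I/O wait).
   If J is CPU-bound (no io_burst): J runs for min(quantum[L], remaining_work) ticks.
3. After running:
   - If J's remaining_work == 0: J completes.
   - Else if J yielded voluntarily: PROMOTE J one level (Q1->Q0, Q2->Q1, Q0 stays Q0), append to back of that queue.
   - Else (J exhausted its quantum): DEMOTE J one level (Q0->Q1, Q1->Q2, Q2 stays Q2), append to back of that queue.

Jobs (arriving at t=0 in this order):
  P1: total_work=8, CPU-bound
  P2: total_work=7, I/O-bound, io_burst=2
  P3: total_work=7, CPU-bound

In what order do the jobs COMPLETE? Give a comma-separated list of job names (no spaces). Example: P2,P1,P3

Answer: P2,P1,P3

Derivation:
t=0-2: P1@Q0 runs 2, rem=6, quantum used, demote→Q1. Q0=[P2,P3] Q1=[P1] Q2=[]
t=2-4: P2@Q0 runs 2, rem=5, I/O yield, promote→Q0. Q0=[P3,P2] Q1=[P1] Q2=[]
t=4-6: P3@Q0 runs 2, rem=5, quantum used, demote→Q1. Q0=[P2] Q1=[P1,P3] Q2=[]
t=6-8: P2@Q0 runs 2, rem=3, I/O yield, promote→Q0. Q0=[P2] Q1=[P1,P3] Q2=[]
t=8-10: P2@Q0 runs 2, rem=1, I/O yield, promote→Q0. Q0=[P2] Q1=[P1,P3] Q2=[]
t=10-11: P2@Q0 runs 1, rem=0, completes. Q0=[] Q1=[P1,P3] Q2=[]
t=11-17: P1@Q1 runs 6, rem=0, completes. Q0=[] Q1=[P3] Q2=[]
t=17-22: P3@Q1 runs 5, rem=0, completes. Q0=[] Q1=[] Q2=[]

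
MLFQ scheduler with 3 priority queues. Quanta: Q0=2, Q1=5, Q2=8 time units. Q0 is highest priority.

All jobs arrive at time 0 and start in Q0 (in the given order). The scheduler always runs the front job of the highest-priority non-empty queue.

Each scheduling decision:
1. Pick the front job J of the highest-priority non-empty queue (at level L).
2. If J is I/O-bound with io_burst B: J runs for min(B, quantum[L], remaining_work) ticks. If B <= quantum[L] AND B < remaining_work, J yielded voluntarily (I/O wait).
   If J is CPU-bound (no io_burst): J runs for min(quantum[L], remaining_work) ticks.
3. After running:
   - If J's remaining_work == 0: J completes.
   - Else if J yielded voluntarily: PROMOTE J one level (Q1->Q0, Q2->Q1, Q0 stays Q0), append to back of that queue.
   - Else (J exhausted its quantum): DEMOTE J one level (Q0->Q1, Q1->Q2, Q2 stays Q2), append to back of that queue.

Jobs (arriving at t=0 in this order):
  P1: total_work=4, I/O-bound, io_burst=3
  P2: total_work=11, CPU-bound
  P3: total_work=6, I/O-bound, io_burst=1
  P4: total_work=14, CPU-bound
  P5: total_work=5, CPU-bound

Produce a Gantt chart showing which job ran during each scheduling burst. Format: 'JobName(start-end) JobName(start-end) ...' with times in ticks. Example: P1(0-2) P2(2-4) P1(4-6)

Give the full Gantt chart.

t=0-2: P1@Q0 runs 2, rem=2, quantum used, demote→Q1. Q0=[P2,P3,P4,P5] Q1=[P1] Q2=[]
t=2-4: P2@Q0 runs 2, rem=9, quantum used, demote→Q1. Q0=[P3,P4,P5] Q1=[P1,P2] Q2=[]
t=4-5: P3@Q0 runs 1, rem=5, I/O yield, promote→Q0. Q0=[P4,P5,P3] Q1=[P1,P2] Q2=[]
t=5-7: P4@Q0 runs 2, rem=12, quantum used, demote→Q1. Q0=[P5,P3] Q1=[P1,P2,P4] Q2=[]
t=7-9: P5@Q0 runs 2, rem=3, quantum used, demote→Q1. Q0=[P3] Q1=[P1,P2,P4,P5] Q2=[]
t=9-10: P3@Q0 runs 1, rem=4, I/O yield, promote→Q0. Q0=[P3] Q1=[P1,P2,P4,P5] Q2=[]
t=10-11: P3@Q0 runs 1, rem=3, I/O yield, promote→Q0. Q0=[P3] Q1=[P1,P2,P4,P5] Q2=[]
t=11-12: P3@Q0 runs 1, rem=2, I/O yield, promote→Q0. Q0=[P3] Q1=[P1,P2,P4,P5] Q2=[]
t=12-13: P3@Q0 runs 1, rem=1, I/O yield, promote→Q0. Q0=[P3] Q1=[P1,P2,P4,P5] Q2=[]
t=13-14: P3@Q0 runs 1, rem=0, completes. Q0=[] Q1=[P1,P2,P4,P5] Q2=[]
t=14-16: P1@Q1 runs 2, rem=0, completes. Q0=[] Q1=[P2,P4,P5] Q2=[]
t=16-21: P2@Q1 runs 5, rem=4, quantum used, demote→Q2. Q0=[] Q1=[P4,P5] Q2=[P2]
t=21-26: P4@Q1 runs 5, rem=7, quantum used, demote→Q2. Q0=[] Q1=[P5] Q2=[P2,P4]
t=26-29: P5@Q1 runs 3, rem=0, completes. Q0=[] Q1=[] Q2=[P2,P4]
t=29-33: P2@Q2 runs 4, rem=0, completes. Q0=[] Q1=[] Q2=[P4]
t=33-40: P4@Q2 runs 7, rem=0, completes. Q0=[] Q1=[] Q2=[]

Answer: P1(0-2) P2(2-4) P3(4-5) P4(5-7) P5(7-9) P3(9-10) P3(10-11) P3(11-12) P3(12-13) P3(13-14) P1(14-16) P2(16-21) P4(21-26) P5(26-29) P2(29-33) P4(33-40)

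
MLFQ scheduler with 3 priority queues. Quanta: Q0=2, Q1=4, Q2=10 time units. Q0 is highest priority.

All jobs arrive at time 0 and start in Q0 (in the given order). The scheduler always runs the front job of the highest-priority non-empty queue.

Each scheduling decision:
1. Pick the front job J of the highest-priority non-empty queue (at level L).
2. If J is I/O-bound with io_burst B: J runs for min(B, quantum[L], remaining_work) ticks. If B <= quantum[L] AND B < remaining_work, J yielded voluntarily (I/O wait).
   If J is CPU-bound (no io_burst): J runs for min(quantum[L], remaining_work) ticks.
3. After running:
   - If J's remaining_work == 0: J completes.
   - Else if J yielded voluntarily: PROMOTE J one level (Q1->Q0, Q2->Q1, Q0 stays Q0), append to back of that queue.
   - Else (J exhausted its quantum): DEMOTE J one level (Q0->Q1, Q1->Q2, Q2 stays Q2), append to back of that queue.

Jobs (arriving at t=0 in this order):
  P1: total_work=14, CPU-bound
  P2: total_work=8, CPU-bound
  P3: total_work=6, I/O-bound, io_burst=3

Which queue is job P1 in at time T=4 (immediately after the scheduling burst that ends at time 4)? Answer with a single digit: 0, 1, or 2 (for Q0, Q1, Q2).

Answer: 1

Derivation:
t=0-2: P1@Q0 runs 2, rem=12, quantum used, demote→Q1. Q0=[P2,P3] Q1=[P1] Q2=[]
t=2-4: P2@Q0 runs 2, rem=6, quantum used, demote→Q1. Q0=[P3] Q1=[P1,P2] Q2=[]
t=4-6: P3@Q0 runs 2, rem=4, quantum used, demote→Q1. Q0=[] Q1=[P1,P2,P3] Q2=[]
t=6-10: P1@Q1 runs 4, rem=8, quantum used, demote→Q2. Q0=[] Q1=[P2,P3] Q2=[P1]
t=10-14: P2@Q1 runs 4, rem=2, quantum used, demote→Q2. Q0=[] Q1=[P3] Q2=[P1,P2]
t=14-17: P3@Q1 runs 3, rem=1, I/O yield, promote→Q0. Q0=[P3] Q1=[] Q2=[P1,P2]
t=17-18: P3@Q0 runs 1, rem=0, completes. Q0=[] Q1=[] Q2=[P1,P2]
t=18-26: P1@Q2 runs 8, rem=0, completes. Q0=[] Q1=[] Q2=[P2]
t=26-28: P2@Q2 runs 2, rem=0, completes. Q0=[] Q1=[] Q2=[]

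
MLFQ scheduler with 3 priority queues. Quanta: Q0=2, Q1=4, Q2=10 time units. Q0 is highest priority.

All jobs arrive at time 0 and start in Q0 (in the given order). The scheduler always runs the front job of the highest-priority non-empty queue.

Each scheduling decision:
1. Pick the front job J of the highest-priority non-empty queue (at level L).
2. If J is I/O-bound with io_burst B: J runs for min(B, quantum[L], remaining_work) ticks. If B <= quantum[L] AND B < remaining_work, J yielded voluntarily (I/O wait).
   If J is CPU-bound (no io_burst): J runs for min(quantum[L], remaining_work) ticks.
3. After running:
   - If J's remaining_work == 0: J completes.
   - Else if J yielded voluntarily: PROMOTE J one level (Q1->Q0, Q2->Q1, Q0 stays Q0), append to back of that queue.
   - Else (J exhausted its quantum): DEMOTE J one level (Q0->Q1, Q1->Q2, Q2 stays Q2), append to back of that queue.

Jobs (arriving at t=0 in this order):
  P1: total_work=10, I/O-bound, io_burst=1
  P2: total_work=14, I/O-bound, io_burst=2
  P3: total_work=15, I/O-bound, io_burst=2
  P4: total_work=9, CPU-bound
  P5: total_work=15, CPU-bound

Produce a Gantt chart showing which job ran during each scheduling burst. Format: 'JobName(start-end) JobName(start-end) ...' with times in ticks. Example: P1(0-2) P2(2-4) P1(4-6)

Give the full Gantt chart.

Answer: P1(0-1) P2(1-3) P3(3-5) P4(5-7) P5(7-9) P1(9-10) P2(10-12) P3(12-14) P1(14-15) P2(15-17) P3(17-19) P1(19-20) P2(20-22) P3(22-24) P1(24-25) P2(25-27) P3(27-29) P1(29-30) P2(30-32) P3(32-34) P1(34-35) P2(35-37) P3(37-39) P1(39-40) P3(40-41) P1(41-42) P1(42-43) P4(43-47) P5(47-51) P4(51-54) P5(54-63)

Derivation:
t=0-1: P1@Q0 runs 1, rem=9, I/O yield, promote→Q0. Q0=[P2,P3,P4,P5,P1] Q1=[] Q2=[]
t=1-3: P2@Q0 runs 2, rem=12, I/O yield, promote→Q0. Q0=[P3,P4,P5,P1,P2] Q1=[] Q2=[]
t=3-5: P3@Q0 runs 2, rem=13, I/O yield, promote→Q0. Q0=[P4,P5,P1,P2,P3] Q1=[] Q2=[]
t=5-7: P4@Q0 runs 2, rem=7, quantum used, demote→Q1. Q0=[P5,P1,P2,P3] Q1=[P4] Q2=[]
t=7-9: P5@Q0 runs 2, rem=13, quantum used, demote→Q1. Q0=[P1,P2,P3] Q1=[P4,P5] Q2=[]
t=9-10: P1@Q0 runs 1, rem=8, I/O yield, promote→Q0. Q0=[P2,P3,P1] Q1=[P4,P5] Q2=[]
t=10-12: P2@Q0 runs 2, rem=10, I/O yield, promote→Q0. Q0=[P3,P1,P2] Q1=[P4,P5] Q2=[]
t=12-14: P3@Q0 runs 2, rem=11, I/O yield, promote→Q0. Q0=[P1,P2,P3] Q1=[P4,P5] Q2=[]
t=14-15: P1@Q0 runs 1, rem=7, I/O yield, promote→Q0. Q0=[P2,P3,P1] Q1=[P4,P5] Q2=[]
t=15-17: P2@Q0 runs 2, rem=8, I/O yield, promote→Q0. Q0=[P3,P1,P2] Q1=[P4,P5] Q2=[]
t=17-19: P3@Q0 runs 2, rem=9, I/O yield, promote→Q0. Q0=[P1,P2,P3] Q1=[P4,P5] Q2=[]
t=19-20: P1@Q0 runs 1, rem=6, I/O yield, promote→Q0. Q0=[P2,P3,P1] Q1=[P4,P5] Q2=[]
t=20-22: P2@Q0 runs 2, rem=6, I/O yield, promote→Q0. Q0=[P3,P1,P2] Q1=[P4,P5] Q2=[]
t=22-24: P3@Q0 runs 2, rem=7, I/O yield, promote→Q0. Q0=[P1,P2,P3] Q1=[P4,P5] Q2=[]
t=24-25: P1@Q0 runs 1, rem=5, I/O yield, promote→Q0. Q0=[P2,P3,P1] Q1=[P4,P5] Q2=[]
t=25-27: P2@Q0 runs 2, rem=4, I/O yield, promote→Q0. Q0=[P3,P1,P2] Q1=[P4,P5] Q2=[]
t=27-29: P3@Q0 runs 2, rem=5, I/O yield, promote→Q0. Q0=[P1,P2,P3] Q1=[P4,P5] Q2=[]
t=29-30: P1@Q0 runs 1, rem=4, I/O yield, promote→Q0. Q0=[P2,P3,P1] Q1=[P4,P5] Q2=[]
t=30-32: P2@Q0 runs 2, rem=2, I/O yield, promote→Q0. Q0=[P3,P1,P2] Q1=[P4,P5] Q2=[]
t=32-34: P3@Q0 runs 2, rem=3, I/O yield, promote→Q0. Q0=[P1,P2,P3] Q1=[P4,P5] Q2=[]
t=34-35: P1@Q0 runs 1, rem=3, I/O yield, promote→Q0. Q0=[P2,P3,P1] Q1=[P4,P5] Q2=[]
t=35-37: P2@Q0 runs 2, rem=0, completes. Q0=[P3,P1] Q1=[P4,P5] Q2=[]
t=37-39: P3@Q0 runs 2, rem=1, I/O yield, promote→Q0. Q0=[P1,P3] Q1=[P4,P5] Q2=[]
t=39-40: P1@Q0 runs 1, rem=2, I/O yield, promote→Q0. Q0=[P3,P1] Q1=[P4,P5] Q2=[]
t=40-41: P3@Q0 runs 1, rem=0, completes. Q0=[P1] Q1=[P4,P5] Q2=[]
t=41-42: P1@Q0 runs 1, rem=1, I/O yield, promote→Q0. Q0=[P1] Q1=[P4,P5] Q2=[]
t=42-43: P1@Q0 runs 1, rem=0, completes. Q0=[] Q1=[P4,P5] Q2=[]
t=43-47: P4@Q1 runs 4, rem=3, quantum used, demote→Q2. Q0=[] Q1=[P5] Q2=[P4]
t=47-51: P5@Q1 runs 4, rem=9, quantum used, demote→Q2. Q0=[] Q1=[] Q2=[P4,P5]
t=51-54: P4@Q2 runs 3, rem=0, completes. Q0=[] Q1=[] Q2=[P5]
t=54-63: P5@Q2 runs 9, rem=0, completes. Q0=[] Q1=[] Q2=[]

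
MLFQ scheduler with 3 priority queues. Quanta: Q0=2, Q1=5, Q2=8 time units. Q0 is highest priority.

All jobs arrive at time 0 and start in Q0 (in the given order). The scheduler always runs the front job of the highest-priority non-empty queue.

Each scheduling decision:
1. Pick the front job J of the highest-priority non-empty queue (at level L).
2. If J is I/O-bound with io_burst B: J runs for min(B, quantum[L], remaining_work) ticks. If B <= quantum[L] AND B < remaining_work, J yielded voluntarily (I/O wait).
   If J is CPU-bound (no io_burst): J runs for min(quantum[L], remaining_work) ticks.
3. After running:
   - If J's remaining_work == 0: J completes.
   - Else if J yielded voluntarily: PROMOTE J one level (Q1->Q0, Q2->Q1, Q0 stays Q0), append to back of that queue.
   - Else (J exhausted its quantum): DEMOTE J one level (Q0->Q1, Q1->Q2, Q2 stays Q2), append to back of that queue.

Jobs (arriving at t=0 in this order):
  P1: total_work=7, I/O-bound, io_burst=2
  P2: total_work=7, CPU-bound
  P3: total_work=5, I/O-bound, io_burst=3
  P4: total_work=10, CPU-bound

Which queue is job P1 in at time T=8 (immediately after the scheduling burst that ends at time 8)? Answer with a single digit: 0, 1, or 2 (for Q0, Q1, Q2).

t=0-2: P1@Q0 runs 2, rem=5, I/O yield, promote→Q0. Q0=[P2,P3,P4,P1] Q1=[] Q2=[]
t=2-4: P2@Q0 runs 2, rem=5, quantum used, demote→Q1. Q0=[P3,P4,P1] Q1=[P2] Q2=[]
t=4-6: P3@Q0 runs 2, rem=3, quantum used, demote→Q1. Q0=[P4,P1] Q1=[P2,P3] Q2=[]
t=6-8: P4@Q0 runs 2, rem=8, quantum used, demote→Q1. Q0=[P1] Q1=[P2,P3,P4] Q2=[]
t=8-10: P1@Q0 runs 2, rem=3, I/O yield, promote→Q0. Q0=[P1] Q1=[P2,P3,P4] Q2=[]
t=10-12: P1@Q0 runs 2, rem=1, I/O yield, promote→Q0. Q0=[P1] Q1=[P2,P3,P4] Q2=[]
t=12-13: P1@Q0 runs 1, rem=0, completes. Q0=[] Q1=[P2,P3,P4] Q2=[]
t=13-18: P2@Q1 runs 5, rem=0, completes. Q0=[] Q1=[P3,P4] Q2=[]
t=18-21: P3@Q1 runs 3, rem=0, completes. Q0=[] Q1=[P4] Q2=[]
t=21-26: P4@Q1 runs 5, rem=3, quantum used, demote→Q2. Q0=[] Q1=[] Q2=[P4]
t=26-29: P4@Q2 runs 3, rem=0, completes. Q0=[] Q1=[] Q2=[]

Answer: 0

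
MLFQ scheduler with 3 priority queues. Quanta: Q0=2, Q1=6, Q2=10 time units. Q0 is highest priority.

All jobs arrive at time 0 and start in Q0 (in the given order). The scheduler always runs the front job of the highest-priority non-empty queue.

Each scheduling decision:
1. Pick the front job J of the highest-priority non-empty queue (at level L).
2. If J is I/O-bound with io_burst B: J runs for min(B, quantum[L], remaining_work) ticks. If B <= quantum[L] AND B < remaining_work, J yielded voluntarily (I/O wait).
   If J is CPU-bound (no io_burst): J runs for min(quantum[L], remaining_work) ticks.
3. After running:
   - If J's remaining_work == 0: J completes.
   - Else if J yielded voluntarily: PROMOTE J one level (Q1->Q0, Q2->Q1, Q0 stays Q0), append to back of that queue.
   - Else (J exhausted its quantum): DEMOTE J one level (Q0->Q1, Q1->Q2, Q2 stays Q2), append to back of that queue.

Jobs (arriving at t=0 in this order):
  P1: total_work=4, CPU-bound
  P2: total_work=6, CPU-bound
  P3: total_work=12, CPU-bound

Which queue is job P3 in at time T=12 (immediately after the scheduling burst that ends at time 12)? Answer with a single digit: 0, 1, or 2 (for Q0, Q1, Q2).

Answer: 1

Derivation:
t=0-2: P1@Q0 runs 2, rem=2, quantum used, demote→Q1. Q0=[P2,P3] Q1=[P1] Q2=[]
t=2-4: P2@Q0 runs 2, rem=4, quantum used, demote→Q1. Q0=[P3] Q1=[P1,P2] Q2=[]
t=4-6: P3@Q0 runs 2, rem=10, quantum used, demote→Q1. Q0=[] Q1=[P1,P2,P3] Q2=[]
t=6-8: P1@Q1 runs 2, rem=0, completes. Q0=[] Q1=[P2,P3] Q2=[]
t=8-12: P2@Q1 runs 4, rem=0, completes. Q0=[] Q1=[P3] Q2=[]
t=12-18: P3@Q1 runs 6, rem=4, quantum used, demote→Q2. Q0=[] Q1=[] Q2=[P3]
t=18-22: P3@Q2 runs 4, rem=0, completes. Q0=[] Q1=[] Q2=[]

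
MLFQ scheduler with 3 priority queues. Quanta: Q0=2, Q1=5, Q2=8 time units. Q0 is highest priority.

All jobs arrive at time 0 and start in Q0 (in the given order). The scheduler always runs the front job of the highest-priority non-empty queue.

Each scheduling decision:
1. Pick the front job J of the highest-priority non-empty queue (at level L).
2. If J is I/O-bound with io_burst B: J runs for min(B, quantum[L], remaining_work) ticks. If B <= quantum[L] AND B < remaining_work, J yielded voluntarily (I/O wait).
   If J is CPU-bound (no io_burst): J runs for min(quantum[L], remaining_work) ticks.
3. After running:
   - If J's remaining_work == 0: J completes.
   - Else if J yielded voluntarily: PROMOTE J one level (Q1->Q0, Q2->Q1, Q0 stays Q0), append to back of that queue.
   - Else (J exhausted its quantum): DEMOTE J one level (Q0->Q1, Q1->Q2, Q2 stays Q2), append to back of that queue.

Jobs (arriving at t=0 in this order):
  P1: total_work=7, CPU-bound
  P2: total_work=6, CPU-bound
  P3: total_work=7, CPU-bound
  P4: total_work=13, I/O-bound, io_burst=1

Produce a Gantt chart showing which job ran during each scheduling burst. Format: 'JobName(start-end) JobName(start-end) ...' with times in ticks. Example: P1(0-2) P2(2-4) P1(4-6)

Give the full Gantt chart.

Answer: P1(0-2) P2(2-4) P3(4-6) P4(6-7) P4(7-8) P4(8-9) P4(9-10) P4(10-11) P4(11-12) P4(12-13) P4(13-14) P4(14-15) P4(15-16) P4(16-17) P4(17-18) P4(18-19) P1(19-24) P2(24-28) P3(28-33)

Derivation:
t=0-2: P1@Q0 runs 2, rem=5, quantum used, demote→Q1. Q0=[P2,P3,P4] Q1=[P1] Q2=[]
t=2-4: P2@Q0 runs 2, rem=4, quantum used, demote→Q1. Q0=[P3,P4] Q1=[P1,P2] Q2=[]
t=4-6: P3@Q0 runs 2, rem=5, quantum used, demote→Q1. Q0=[P4] Q1=[P1,P2,P3] Q2=[]
t=6-7: P4@Q0 runs 1, rem=12, I/O yield, promote→Q0. Q0=[P4] Q1=[P1,P2,P3] Q2=[]
t=7-8: P4@Q0 runs 1, rem=11, I/O yield, promote→Q0. Q0=[P4] Q1=[P1,P2,P3] Q2=[]
t=8-9: P4@Q0 runs 1, rem=10, I/O yield, promote→Q0. Q0=[P4] Q1=[P1,P2,P3] Q2=[]
t=9-10: P4@Q0 runs 1, rem=9, I/O yield, promote→Q0. Q0=[P4] Q1=[P1,P2,P3] Q2=[]
t=10-11: P4@Q0 runs 1, rem=8, I/O yield, promote→Q0. Q0=[P4] Q1=[P1,P2,P3] Q2=[]
t=11-12: P4@Q0 runs 1, rem=7, I/O yield, promote→Q0. Q0=[P4] Q1=[P1,P2,P3] Q2=[]
t=12-13: P4@Q0 runs 1, rem=6, I/O yield, promote→Q0. Q0=[P4] Q1=[P1,P2,P3] Q2=[]
t=13-14: P4@Q0 runs 1, rem=5, I/O yield, promote→Q0. Q0=[P4] Q1=[P1,P2,P3] Q2=[]
t=14-15: P4@Q0 runs 1, rem=4, I/O yield, promote→Q0. Q0=[P4] Q1=[P1,P2,P3] Q2=[]
t=15-16: P4@Q0 runs 1, rem=3, I/O yield, promote→Q0. Q0=[P4] Q1=[P1,P2,P3] Q2=[]
t=16-17: P4@Q0 runs 1, rem=2, I/O yield, promote→Q0. Q0=[P4] Q1=[P1,P2,P3] Q2=[]
t=17-18: P4@Q0 runs 1, rem=1, I/O yield, promote→Q0. Q0=[P4] Q1=[P1,P2,P3] Q2=[]
t=18-19: P4@Q0 runs 1, rem=0, completes. Q0=[] Q1=[P1,P2,P3] Q2=[]
t=19-24: P1@Q1 runs 5, rem=0, completes. Q0=[] Q1=[P2,P3] Q2=[]
t=24-28: P2@Q1 runs 4, rem=0, completes. Q0=[] Q1=[P3] Q2=[]
t=28-33: P3@Q1 runs 5, rem=0, completes. Q0=[] Q1=[] Q2=[]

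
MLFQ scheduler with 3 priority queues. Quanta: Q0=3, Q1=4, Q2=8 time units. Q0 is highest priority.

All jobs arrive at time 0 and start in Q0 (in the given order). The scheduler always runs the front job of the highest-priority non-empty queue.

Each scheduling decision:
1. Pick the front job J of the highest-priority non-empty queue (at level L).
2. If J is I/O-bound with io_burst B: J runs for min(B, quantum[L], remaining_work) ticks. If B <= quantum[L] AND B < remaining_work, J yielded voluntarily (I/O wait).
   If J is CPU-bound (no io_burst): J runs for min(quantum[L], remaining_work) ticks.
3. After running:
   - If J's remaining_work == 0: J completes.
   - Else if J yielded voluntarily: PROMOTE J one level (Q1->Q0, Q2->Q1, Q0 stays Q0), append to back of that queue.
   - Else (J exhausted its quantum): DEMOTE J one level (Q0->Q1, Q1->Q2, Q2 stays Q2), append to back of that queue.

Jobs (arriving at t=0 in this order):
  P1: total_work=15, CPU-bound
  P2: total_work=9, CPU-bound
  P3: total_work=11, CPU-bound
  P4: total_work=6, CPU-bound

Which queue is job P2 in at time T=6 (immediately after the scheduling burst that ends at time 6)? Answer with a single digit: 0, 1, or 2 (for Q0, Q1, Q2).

t=0-3: P1@Q0 runs 3, rem=12, quantum used, demote→Q1. Q0=[P2,P3,P4] Q1=[P1] Q2=[]
t=3-6: P2@Q0 runs 3, rem=6, quantum used, demote→Q1. Q0=[P3,P4] Q1=[P1,P2] Q2=[]
t=6-9: P3@Q0 runs 3, rem=8, quantum used, demote→Q1. Q0=[P4] Q1=[P1,P2,P3] Q2=[]
t=9-12: P4@Q0 runs 3, rem=3, quantum used, demote→Q1. Q0=[] Q1=[P1,P2,P3,P4] Q2=[]
t=12-16: P1@Q1 runs 4, rem=8, quantum used, demote→Q2. Q0=[] Q1=[P2,P3,P4] Q2=[P1]
t=16-20: P2@Q1 runs 4, rem=2, quantum used, demote→Q2. Q0=[] Q1=[P3,P4] Q2=[P1,P2]
t=20-24: P3@Q1 runs 4, rem=4, quantum used, demote→Q2. Q0=[] Q1=[P4] Q2=[P1,P2,P3]
t=24-27: P4@Q1 runs 3, rem=0, completes. Q0=[] Q1=[] Q2=[P1,P2,P3]
t=27-35: P1@Q2 runs 8, rem=0, completes. Q0=[] Q1=[] Q2=[P2,P3]
t=35-37: P2@Q2 runs 2, rem=0, completes. Q0=[] Q1=[] Q2=[P3]
t=37-41: P3@Q2 runs 4, rem=0, completes. Q0=[] Q1=[] Q2=[]

Answer: 1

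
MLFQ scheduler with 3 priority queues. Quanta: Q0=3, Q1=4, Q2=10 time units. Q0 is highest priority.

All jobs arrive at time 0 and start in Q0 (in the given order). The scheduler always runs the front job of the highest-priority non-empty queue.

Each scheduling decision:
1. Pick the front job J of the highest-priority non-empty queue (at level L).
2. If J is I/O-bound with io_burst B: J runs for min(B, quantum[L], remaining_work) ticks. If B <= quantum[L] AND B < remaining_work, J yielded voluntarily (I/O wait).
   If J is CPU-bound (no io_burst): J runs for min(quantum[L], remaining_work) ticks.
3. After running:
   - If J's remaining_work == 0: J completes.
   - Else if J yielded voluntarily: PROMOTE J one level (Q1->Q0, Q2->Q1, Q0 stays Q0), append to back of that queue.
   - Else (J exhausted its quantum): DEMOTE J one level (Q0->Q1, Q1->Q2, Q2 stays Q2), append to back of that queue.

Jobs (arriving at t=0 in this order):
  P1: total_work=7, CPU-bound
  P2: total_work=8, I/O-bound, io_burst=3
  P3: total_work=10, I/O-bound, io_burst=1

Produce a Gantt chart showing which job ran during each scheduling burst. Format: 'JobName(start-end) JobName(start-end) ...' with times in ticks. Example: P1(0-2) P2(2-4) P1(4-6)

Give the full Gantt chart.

Answer: P1(0-3) P2(3-6) P3(6-7) P2(7-10) P3(10-11) P2(11-13) P3(13-14) P3(14-15) P3(15-16) P3(16-17) P3(17-18) P3(18-19) P3(19-20) P3(20-21) P1(21-25)

Derivation:
t=0-3: P1@Q0 runs 3, rem=4, quantum used, demote→Q1. Q0=[P2,P3] Q1=[P1] Q2=[]
t=3-6: P2@Q0 runs 3, rem=5, I/O yield, promote→Q0. Q0=[P3,P2] Q1=[P1] Q2=[]
t=6-7: P3@Q0 runs 1, rem=9, I/O yield, promote→Q0. Q0=[P2,P3] Q1=[P1] Q2=[]
t=7-10: P2@Q0 runs 3, rem=2, I/O yield, promote→Q0. Q0=[P3,P2] Q1=[P1] Q2=[]
t=10-11: P3@Q0 runs 1, rem=8, I/O yield, promote→Q0. Q0=[P2,P3] Q1=[P1] Q2=[]
t=11-13: P2@Q0 runs 2, rem=0, completes. Q0=[P3] Q1=[P1] Q2=[]
t=13-14: P3@Q0 runs 1, rem=7, I/O yield, promote→Q0. Q0=[P3] Q1=[P1] Q2=[]
t=14-15: P3@Q0 runs 1, rem=6, I/O yield, promote→Q0. Q0=[P3] Q1=[P1] Q2=[]
t=15-16: P3@Q0 runs 1, rem=5, I/O yield, promote→Q0. Q0=[P3] Q1=[P1] Q2=[]
t=16-17: P3@Q0 runs 1, rem=4, I/O yield, promote→Q0. Q0=[P3] Q1=[P1] Q2=[]
t=17-18: P3@Q0 runs 1, rem=3, I/O yield, promote→Q0. Q0=[P3] Q1=[P1] Q2=[]
t=18-19: P3@Q0 runs 1, rem=2, I/O yield, promote→Q0. Q0=[P3] Q1=[P1] Q2=[]
t=19-20: P3@Q0 runs 1, rem=1, I/O yield, promote→Q0. Q0=[P3] Q1=[P1] Q2=[]
t=20-21: P3@Q0 runs 1, rem=0, completes. Q0=[] Q1=[P1] Q2=[]
t=21-25: P1@Q1 runs 4, rem=0, completes. Q0=[] Q1=[] Q2=[]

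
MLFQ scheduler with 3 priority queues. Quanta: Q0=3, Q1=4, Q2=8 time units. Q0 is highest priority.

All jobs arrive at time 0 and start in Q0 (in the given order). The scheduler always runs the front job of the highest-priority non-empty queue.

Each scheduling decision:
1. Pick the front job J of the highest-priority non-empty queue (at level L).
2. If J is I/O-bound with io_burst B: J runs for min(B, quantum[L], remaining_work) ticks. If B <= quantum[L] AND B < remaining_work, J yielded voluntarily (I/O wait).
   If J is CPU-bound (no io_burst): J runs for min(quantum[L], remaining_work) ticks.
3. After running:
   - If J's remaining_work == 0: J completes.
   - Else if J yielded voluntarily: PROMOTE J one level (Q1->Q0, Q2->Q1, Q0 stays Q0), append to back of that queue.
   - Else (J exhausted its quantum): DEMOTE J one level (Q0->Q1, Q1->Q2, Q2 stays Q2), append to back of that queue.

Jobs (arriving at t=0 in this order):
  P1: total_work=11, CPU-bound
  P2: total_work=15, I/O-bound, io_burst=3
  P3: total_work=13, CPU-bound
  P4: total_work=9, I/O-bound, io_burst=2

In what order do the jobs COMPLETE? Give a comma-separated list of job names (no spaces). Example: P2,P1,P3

Answer: P2,P4,P1,P3

Derivation:
t=0-3: P1@Q0 runs 3, rem=8, quantum used, demote→Q1. Q0=[P2,P3,P4] Q1=[P1] Q2=[]
t=3-6: P2@Q0 runs 3, rem=12, I/O yield, promote→Q0. Q0=[P3,P4,P2] Q1=[P1] Q2=[]
t=6-9: P3@Q0 runs 3, rem=10, quantum used, demote→Q1. Q0=[P4,P2] Q1=[P1,P3] Q2=[]
t=9-11: P4@Q0 runs 2, rem=7, I/O yield, promote→Q0. Q0=[P2,P4] Q1=[P1,P3] Q2=[]
t=11-14: P2@Q0 runs 3, rem=9, I/O yield, promote→Q0. Q0=[P4,P2] Q1=[P1,P3] Q2=[]
t=14-16: P4@Q0 runs 2, rem=5, I/O yield, promote→Q0. Q0=[P2,P4] Q1=[P1,P3] Q2=[]
t=16-19: P2@Q0 runs 3, rem=6, I/O yield, promote→Q0. Q0=[P4,P2] Q1=[P1,P3] Q2=[]
t=19-21: P4@Q0 runs 2, rem=3, I/O yield, promote→Q0. Q0=[P2,P4] Q1=[P1,P3] Q2=[]
t=21-24: P2@Q0 runs 3, rem=3, I/O yield, promote→Q0. Q0=[P4,P2] Q1=[P1,P3] Q2=[]
t=24-26: P4@Q0 runs 2, rem=1, I/O yield, promote→Q0. Q0=[P2,P4] Q1=[P1,P3] Q2=[]
t=26-29: P2@Q0 runs 3, rem=0, completes. Q0=[P4] Q1=[P1,P3] Q2=[]
t=29-30: P4@Q0 runs 1, rem=0, completes. Q0=[] Q1=[P1,P3] Q2=[]
t=30-34: P1@Q1 runs 4, rem=4, quantum used, demote→Q2. Q0=[] Q1=[P3] Q2=[P1]
t=34-38: P3@Q1 runs 4, rem=6, quantum used, demote→Q2. Q0=[] Q1=[] Q2=[P1,P3]
t=38-42: P1@Q2 runs 4, rem=0, completes. Q0=[] Q1=[] Q2=[P3]
t=42-48: P3@Q2 runs 6, rem=0, completes. Q0=[] Q1=[] Q2=[]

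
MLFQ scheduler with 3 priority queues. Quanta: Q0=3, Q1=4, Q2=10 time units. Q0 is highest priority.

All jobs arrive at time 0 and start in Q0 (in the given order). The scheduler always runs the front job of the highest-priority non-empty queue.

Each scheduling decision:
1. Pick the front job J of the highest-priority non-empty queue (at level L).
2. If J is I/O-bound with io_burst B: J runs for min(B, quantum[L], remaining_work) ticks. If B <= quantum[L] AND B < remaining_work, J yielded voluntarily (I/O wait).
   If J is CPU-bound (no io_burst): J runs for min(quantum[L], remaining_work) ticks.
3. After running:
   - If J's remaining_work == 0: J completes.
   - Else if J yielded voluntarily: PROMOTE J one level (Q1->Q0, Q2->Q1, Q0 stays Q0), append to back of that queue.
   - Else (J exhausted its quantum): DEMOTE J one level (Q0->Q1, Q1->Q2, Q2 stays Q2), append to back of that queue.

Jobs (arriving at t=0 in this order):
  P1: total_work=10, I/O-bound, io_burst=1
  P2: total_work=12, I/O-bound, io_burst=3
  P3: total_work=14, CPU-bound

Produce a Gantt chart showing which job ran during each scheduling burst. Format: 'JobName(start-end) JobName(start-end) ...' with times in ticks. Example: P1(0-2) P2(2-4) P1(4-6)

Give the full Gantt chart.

t=0-1: P1@Q0 runs 1, rem=9, I/O yield, promote→Q0. Q0=[P2,P3,P1] Q1=[] Q2=[]
t=1-4: P2@Q0 runs 3, rem=9, I/O yield, promote→Q0. Q0=[P3,P1,P2] Q1=[] Q2=[]
t=4-7: P3@Q0 runs 3, rem=11, quantum used, demote→Q1. Q0=[P1,P2] Q1=[P3] Q2=[]
t=7-8: P1@Q0 runs 1, rem=8, I/O yield, promote→Q0. Q0=[P2,P1] Q1=[P3] Q2=[]
t=8-11: P2@Q0 runs 3, rem=6, I/O yield, promote→Q0. Q0=[P1,P2] Q1=[P3] Q2=[]
t=11-12: P1@Q0 runs 1, rem=7, I/O yield, promote→Q0. Q0=[P2,P1] Q1=[P3] Q2=[]
t=12-15: P2@Q0 runs 3, rem=3, I/O yield, promote→Q0. Q0=[P1,P2] Q1=[P3] Q2=[]
t=15-16: P1@Q0 runs 1, rem=6, I/O yield, promote→Q0. Q0=[P2,P1] Q1=[P3] Q2=[]
t=16-19: P2@Q0 runs 3, rem=0, completes. Q0=[P1] Q1=[P3] Q2=[]
t=19-20: P1@Q0 runs 1, rem=5, I/O yield, promote→Q0. Q0=[P1] Q1=[P3] Q2=[]
t=20-21: P1@Q0 runs 1, rem=4, I/O yield, promote→Q0. Q0=[P1] Q1=[P3] Q2=[]
t=21-22: P1@Q0 runs 1, rem=3, I/O yield, promote→Q0. Q0=[P1] Q1=[P3] Q2=[]
t=22-23: P1@Q0 runs 1, rem=2, I/O yield, promote→Q0. Q0=[P1] Q1=[P3] Q2=[]
t=23-24: P1@Q0 runs 1, rem=1, I/O yield, promote→Q0. Q0=[P1] Q1=[P3] Q2=[]
t=24-25: P1@Q0 runs 1, rem=0, completes. Q0=[] Q1=[P3] Q2=[]
t=25-29: P3@Q1 runs 4, rem=7, quantum used, demote→Q2. Q0=[] Q1=[] Q2=[P3]
t=29-36: P3@Q2 runs 7, rem=0, completes. Q0=[] Q1=[] Q2=[]

Answer: P1(0-1) P2(1-4) P3(4-7) P1(7-8) P2(8-11) P1(11-12) P2(12-15) P1(15-16) P2(16-19) P1(19-20) P1(20-21) P1(21-22) P1(22-23) P1(23-24) P1(24-25) P3(25-29) P3(29-36)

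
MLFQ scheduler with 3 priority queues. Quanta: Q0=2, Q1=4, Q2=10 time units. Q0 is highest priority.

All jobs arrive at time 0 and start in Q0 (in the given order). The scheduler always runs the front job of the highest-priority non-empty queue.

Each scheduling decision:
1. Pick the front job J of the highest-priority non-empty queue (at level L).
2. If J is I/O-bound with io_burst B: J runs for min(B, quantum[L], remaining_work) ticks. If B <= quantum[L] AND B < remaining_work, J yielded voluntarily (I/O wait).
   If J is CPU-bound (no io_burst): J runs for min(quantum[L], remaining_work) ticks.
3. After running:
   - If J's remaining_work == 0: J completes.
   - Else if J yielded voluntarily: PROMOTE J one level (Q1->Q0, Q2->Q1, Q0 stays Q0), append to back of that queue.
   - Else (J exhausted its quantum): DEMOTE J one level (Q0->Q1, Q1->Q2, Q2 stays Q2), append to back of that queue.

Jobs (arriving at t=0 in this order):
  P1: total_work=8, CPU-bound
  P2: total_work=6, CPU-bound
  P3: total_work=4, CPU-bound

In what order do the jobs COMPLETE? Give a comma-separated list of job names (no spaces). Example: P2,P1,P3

Answer: P2,P3,P1

Derivation:
t=0-2: P1@Q0 runs 2, rem=6, quantum used, demote→Q1. Q0=[P2,P3] Q1=[P1] Q2=[]
t=2-4: P2@Q0 runs 2, rem=4, quantum used, demote→Q1. Q0=[P3] Q1=[P1,P2] Q2=[]
t=4-6: P3@Q0 runs 2, rem=2, quantum used, demote→Q1. Q0=[] Q1=[P1,P2,P3] Q2=[]
t=6-10: P1@Q1 runs 4, rem=2, quantum used, demote→Q2. Q0=[] Q1=[P2,P3] Q2=[P1]
t=10-14: P2@Q1 runs 4, rem=0, completes. Q0=[] Q1=[P3] Q2=[P1]
t=14-16: P3@Q1 runs 2, rem=0, completes. Q0=[] Q1=[] Q2=[P1]
t=16-18: P1@Q2 runs 2, rem=0, completes. Q0=[] Q1=[] Q2=[]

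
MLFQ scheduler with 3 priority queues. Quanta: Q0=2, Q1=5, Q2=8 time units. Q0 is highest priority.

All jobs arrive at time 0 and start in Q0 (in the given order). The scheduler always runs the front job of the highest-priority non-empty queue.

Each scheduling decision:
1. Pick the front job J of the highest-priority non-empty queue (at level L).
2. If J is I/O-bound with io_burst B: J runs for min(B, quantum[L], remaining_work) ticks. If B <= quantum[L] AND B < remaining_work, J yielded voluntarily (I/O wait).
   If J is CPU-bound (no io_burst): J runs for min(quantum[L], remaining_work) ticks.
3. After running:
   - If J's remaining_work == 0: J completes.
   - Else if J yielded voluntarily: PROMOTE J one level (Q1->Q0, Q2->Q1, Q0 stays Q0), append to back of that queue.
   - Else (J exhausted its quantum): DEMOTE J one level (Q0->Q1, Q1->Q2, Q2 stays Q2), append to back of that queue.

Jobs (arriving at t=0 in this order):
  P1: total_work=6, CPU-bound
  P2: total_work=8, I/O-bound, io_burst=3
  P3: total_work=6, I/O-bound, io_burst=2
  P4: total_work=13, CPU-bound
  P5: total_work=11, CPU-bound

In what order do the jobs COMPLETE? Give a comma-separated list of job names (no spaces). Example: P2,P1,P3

t=0-2: P1@Q0 runs 2, rem=4, quantum used, demote→Q1. Q0=[P2,P3,P4,P5] Q1=[P1] Q2=[]
t=2-4: P2@Q0 runs 2, rem=6, quantum used, demote→Q1. Q0=[P3,P4,P5] Q1=[P1,P2] Q2=[]
t=4-6: P3@Q0 runs 2, rem=4, I/O yield, promote→Q0. Q0=[P4,P5,P3] Q1=[P1,P2] Q2=[]
t=6-8: P4@Q0 runs 2, rem=11, quantum used, demote→Q1. Q0=[P5,P3] Q1=[P1,P2,P4] Q2=[]
t=8-10: P5@Q0 runs 2, rem=9, quantum used, demote→Q1. Q0=[P3] Q1=[P1,P2,P4,P5] Q2=[]
t=10-12: P3@Q0 runs 2, rem=2, I/O yield, promote→Q0. Q0=[P3] Q1=[P1,P2,P4,P5] Q2=[]
t=12-14: P3@Q0 runs 2, rem=0, completes. Q0=[] Q1=[P1,P2,P4,P5] Q2=[]
t=14-18: P1@Q1 runs 4, rem=0, completes. Q0=[] Q1=[P2,P4,P5] Q2=[]
t=18-21: P2@Q1 runs 3, rem=3, I/O yield, promote→Q0. Q0=[P2] Q1=[P4,P5] Q2=[]
t=21-23: P2@Q0 runs 2, rem=1, quantum used, demote→Q1. Q0=[] Q1=[P4,P5,P2] Q2=[]
t=23-28: P4@Q1 runs 5, rem=6, quantum used, demote→Q2. Q0=[] Q1=[P5,P2] Q2=[P4]
t=28-33: P5@Q1 runs 5, rem=4, quantum used, demote→Q2. Q0=[] Q1=[P2] Q2=[P4,P5]
t=33-34: P2@Q1 runs 1, rem=0, completes. Q0=[] Q1=[] Q2=[P4,P5]
t=34-40: P4@Q2 runs 6, rem=0, completes. Q0=[] Q1=[] Q2=[P5]
t=40-44: P5@Q2 runs 4, rem=0, completes. Q0=[] Q1=[] Q2=[]

Answer: P3,P1,P2,P4,P5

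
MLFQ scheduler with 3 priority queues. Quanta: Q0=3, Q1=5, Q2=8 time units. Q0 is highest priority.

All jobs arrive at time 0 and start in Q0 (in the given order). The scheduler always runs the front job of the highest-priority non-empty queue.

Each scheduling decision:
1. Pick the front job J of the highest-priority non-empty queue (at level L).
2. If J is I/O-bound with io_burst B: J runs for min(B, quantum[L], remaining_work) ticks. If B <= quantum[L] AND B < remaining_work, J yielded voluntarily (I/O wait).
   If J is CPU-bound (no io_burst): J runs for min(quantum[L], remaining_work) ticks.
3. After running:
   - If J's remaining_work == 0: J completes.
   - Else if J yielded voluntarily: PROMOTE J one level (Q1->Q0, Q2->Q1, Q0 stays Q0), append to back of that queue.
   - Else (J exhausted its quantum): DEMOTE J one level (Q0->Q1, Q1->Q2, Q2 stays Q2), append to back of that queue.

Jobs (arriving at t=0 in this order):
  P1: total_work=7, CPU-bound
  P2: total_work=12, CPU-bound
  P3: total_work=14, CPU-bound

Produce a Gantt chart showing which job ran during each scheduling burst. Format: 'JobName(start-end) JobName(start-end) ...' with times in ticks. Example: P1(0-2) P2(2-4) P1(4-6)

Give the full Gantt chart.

t=0-3: P1@Q0 runs 3, rem=4, quantum used, demote→Q1. Q0=[P2,P3] Q1=[P1] Q2=[]
t=3-6: P2@Q0 runs 3, rem=9, quantum used, demote→Q1. Q0=[P3] Q1=[P1,P2] Q2=[]
t=6-9: P3@Q0 runs 3, rem=11, quantum used, demote→Q1. Q0=[] Q1=[P1,P2,P3] Q2=[]
t=9-13: P1@Q1 runs 4, rem=0, completes. Q0=[] Q1=[P2,P3] Q2=[]
t=13-18: P2@Q1 runs 5, rem=4, quantum used, demote→Q2. Q0=[] Q1=[P3] Q2=[P2]
t=18-23: P3@Q1 runs 5, rem=6, quantum used, demote→Q2. Q0=[] Q1=[] Q2=[P2,P3]
t=23-27: P2@Q2 runs 4, rem=0, completes. Q0=[] Q1=[] Q2=[P3]
t=27-33: P3@Q2 runs 6, rem=0, completes. Q0=[] Q1=[] Q2=[]

Answer: P1(0-3) P2(3-6) P3(6-9) P1(9-13) P2(13-18) P3(18-23) P2(23-27) P3(27-33)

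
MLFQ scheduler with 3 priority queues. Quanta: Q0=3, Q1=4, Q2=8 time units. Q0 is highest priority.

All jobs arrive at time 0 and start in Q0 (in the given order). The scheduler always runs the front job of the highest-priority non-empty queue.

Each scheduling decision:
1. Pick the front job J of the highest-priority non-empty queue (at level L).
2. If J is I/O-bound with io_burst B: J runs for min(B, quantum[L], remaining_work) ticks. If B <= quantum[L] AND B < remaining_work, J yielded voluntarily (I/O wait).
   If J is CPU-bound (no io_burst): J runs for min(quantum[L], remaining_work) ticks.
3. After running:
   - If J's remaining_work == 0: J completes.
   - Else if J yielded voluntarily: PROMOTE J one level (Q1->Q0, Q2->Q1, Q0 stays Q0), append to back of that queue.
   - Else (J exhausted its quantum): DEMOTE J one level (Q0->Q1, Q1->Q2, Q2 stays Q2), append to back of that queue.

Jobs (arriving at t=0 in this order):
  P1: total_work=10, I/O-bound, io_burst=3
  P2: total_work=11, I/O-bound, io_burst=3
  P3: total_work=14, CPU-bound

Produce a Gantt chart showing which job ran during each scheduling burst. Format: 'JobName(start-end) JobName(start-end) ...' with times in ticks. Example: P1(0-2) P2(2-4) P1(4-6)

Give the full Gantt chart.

Answer: P1(0-3) P2(3-6) P3(6-9) P1(9-12) P2(12-15) P1(15-18) P2(18-21) P1(21-22) P2(22-24) P3(24-28) P3(28-35)

Derivation:
t=0-3: P1@Q0 runs 3, rem=7, I/O yield, promote→Q0. Q0=[P2,P3,P1] Q1=[] Q2=[]
t=3-6: P2@Q0 runs 3, rem=8, I/O yield, promote→Q0. Q0=[P3,P1,P2] Q1=[] Q2=[]
t=6-9: P3@Q0 runs 3, rem=11, quantum used, demote→Q1. Q0=[P1,P2] Q1=[P3] Q2=[]
t=9-12: P1@Q0 runs 3, rem=4, I/O yield, promote→Q0. Q0=[P2,P1] Q1=[P3] Q2=[]
t=12-15: P2@Q0 runs 3, rem=5, I/O yield, promote→Q0. Q0=[P1,P2] Q1=[P3] Q2=[]
t=15-18: P1@Q0 runs 3, rem=1, I/O yield, promote→Q0. Q0=[P2,P1] Q1=[P3] Q2=[]
t=18-21: P2@Q0 runs 3, rem=2, I/O yield, promote→Q0. Q0=[P1,P2] Q1=[P3] Q2=[]
t=21-22: P1@Q0 runs 1, rem=0, completes. Q0=[P2] Q1=[P3] Q2=[]
t=22-24: P2@Q0 runs 2, rem=0, completes. Q0=[] Q1=[P3] Q2=[]
t=24-28: P3@Q1 runs 4, rem=7, quantum used, demote→Q2. Q0=[] Q1=[] Q2=[P3]
t=28-35: P3@Q2 runs 7, rem=0, completes. Q0=[] Q1=[] Q2=[]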